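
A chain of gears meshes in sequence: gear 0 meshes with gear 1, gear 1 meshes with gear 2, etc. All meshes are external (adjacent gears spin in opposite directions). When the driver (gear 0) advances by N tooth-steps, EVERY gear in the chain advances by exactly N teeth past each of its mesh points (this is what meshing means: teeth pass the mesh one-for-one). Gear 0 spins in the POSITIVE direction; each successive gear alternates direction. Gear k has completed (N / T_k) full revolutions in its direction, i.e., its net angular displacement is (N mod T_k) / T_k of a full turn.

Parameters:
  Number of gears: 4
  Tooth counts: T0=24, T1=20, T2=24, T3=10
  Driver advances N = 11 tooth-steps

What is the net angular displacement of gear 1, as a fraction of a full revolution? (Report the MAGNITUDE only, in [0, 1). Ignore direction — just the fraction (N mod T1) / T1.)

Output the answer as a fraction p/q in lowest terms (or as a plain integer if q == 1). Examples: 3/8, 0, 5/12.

Chain of 4 gears, tooth counts: [24, 20, 24, 10]
  gear 0: T0=24, direction=positive, advance = 11 mod 24 = 11 teeth = 11/24 turn
  gear 1: T1=20, direction=negative, advance = 11 mod 20 = 11 teeth = 11/20 turn
  gear 2: T2=24, direction=positive, advance = 11 mod 24 = 11 teeth = 11/24 turn
  gear 3: T3=10, direction=negative, advance = 11 mod 10 = 1 teeth = 1/10 turn
Gear 1: 11 mod 20 = 11
Fraction = 11 / 20 = 11/20 (gcd(11,20)=1) = 11/20

Answer: 11/20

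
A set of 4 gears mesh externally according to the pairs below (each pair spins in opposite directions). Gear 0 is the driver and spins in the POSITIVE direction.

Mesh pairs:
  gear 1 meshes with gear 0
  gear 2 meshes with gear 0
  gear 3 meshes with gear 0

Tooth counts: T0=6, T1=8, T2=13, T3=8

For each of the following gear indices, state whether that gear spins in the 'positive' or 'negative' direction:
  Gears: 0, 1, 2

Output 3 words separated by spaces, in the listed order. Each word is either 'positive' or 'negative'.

Answer: positive negative negative

Derivation:
Gear 0 (driver): positive (depth 0)
  gear 1: meshes with gear 0 -> depth 1 -> negative (opposite of gear 0)
  gear 2: meshes with gear 0 -> depth 1 -> negative (opposite of gear 0)
  gear 3: meshes with gear 0 -> depth 1 -> negative (opposite of gear 0)
Queried indices 0, 1, 2 -> positive, negative, negative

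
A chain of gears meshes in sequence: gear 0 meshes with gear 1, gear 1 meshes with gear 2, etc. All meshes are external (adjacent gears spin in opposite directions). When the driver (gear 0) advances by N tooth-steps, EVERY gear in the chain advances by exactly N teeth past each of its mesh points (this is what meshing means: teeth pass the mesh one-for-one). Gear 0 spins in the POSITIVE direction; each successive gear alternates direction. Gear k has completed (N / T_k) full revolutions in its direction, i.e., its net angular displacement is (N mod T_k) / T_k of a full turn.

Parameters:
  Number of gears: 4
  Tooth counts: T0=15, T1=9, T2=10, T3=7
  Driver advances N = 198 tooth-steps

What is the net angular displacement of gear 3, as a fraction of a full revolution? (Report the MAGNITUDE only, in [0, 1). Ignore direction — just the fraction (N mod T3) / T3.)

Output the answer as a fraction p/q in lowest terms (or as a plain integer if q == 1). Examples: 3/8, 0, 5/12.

Chain of 4 gears, tooth counts: [15, 9, 10, 7]
  gear 0: T0=15, direction=positive, advance = 198 mod 15 = 3 teeth = 3/15 turn
  gear 1: T1=9, direction=negative, advance = 198 mod 9 = 0 teeth = 0/9 turn
  gear 2: T2=10, direction=positive, advance = 198 mod 10 = 8 teeth = 8/10 turn
  gear 3: T3=7, direction=negative, advance = 198 mod 7 = 2 teeth = 2/7 turn
Gear 3: 198 mod 7 = 2
Fraction = 2 / 7 = 2/7 (gcd(2,7)=1) = 2/7

Answer: 2/7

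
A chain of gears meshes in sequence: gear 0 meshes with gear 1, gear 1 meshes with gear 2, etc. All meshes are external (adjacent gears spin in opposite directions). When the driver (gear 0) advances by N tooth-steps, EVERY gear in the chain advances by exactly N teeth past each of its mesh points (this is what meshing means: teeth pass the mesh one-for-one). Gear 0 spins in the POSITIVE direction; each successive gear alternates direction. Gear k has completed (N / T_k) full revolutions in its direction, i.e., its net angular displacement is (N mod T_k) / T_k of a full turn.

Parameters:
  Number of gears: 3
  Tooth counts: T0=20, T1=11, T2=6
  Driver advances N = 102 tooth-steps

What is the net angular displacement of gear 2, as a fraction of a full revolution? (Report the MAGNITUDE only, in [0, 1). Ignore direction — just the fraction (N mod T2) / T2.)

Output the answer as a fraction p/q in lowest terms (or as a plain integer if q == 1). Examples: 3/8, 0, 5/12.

Answer: 0

Derivation:
Chain of 3 gears, tooth counts: [20, 11, 6]
  gear 0: T0=20, direction=positive, advance = 102 mod 20 = 2 teeth = 2/20 turn
  gear 1: T1=11, direction=negative, advance = 102 mod 11 = 3 teeth = 3/11 turn
  gear 2: T2=6, direction=positive, advance = 102 mod 6 = 0 teeth = 0/6 turn
Gear 2: 102 mod 6 = 0
Fraction = 0 / 6 = 0/1 (gcd(0,6)=6) = 0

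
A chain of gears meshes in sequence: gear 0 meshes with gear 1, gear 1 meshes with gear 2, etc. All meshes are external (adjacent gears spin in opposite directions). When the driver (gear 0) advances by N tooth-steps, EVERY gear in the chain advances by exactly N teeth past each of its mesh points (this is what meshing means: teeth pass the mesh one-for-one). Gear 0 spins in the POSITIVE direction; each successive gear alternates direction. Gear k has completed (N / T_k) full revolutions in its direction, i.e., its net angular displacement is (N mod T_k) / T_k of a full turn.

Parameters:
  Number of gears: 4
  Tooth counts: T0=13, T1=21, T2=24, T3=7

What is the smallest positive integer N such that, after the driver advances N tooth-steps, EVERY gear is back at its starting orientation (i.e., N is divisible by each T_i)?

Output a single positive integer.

Answer: 2184

Derivation:
Gear k returns to start when N is a multiple of T_k.
All gears at start simultaneously when N is a common multiple of [13, 21, 24, 7]; the smallest such N is lcm(13, 21, 24, 7).
Start: lcm = T0 = 13
Fold in T1=21: gcd(13, 21) = 1; lcm(13, 21) = 13 * 21 / 1 = 273 / 1 = 273
Fold in T2=24: gcd(273, 24) = 3; lcm(273, 24) = 273 * 24 / 3 = 6552 / 3 = 2184
Fold in T3=7: gcd(2184, 7) = 7; lcm(2184, 7) = 2184 * 7 / 7 = 15288 / 7 = 2184
Full cycle length = 2184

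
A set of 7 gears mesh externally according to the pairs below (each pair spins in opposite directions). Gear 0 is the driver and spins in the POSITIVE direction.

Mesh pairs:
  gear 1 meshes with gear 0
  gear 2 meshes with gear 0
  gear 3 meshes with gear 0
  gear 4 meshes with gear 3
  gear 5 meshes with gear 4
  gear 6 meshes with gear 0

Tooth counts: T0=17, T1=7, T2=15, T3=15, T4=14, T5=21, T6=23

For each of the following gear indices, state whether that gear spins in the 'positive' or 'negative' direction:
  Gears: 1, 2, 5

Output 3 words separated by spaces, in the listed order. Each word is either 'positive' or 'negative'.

Gear 0 (driver): positive (depth 0)
  gear 1: meshes with gear 0 -> depth 1 -> negative (opposite of gear 0)
  gear 2: meshes with gear 0 -> depth 1 -> negative (opposite of gear 0)
  gear 3: meshes with gear 0 -> depth 1 -> negative (opposite of gear 0)
  gear 4: meshes with gear 3 -> depth 2 -> positive (opposite of gear 3)
  gear 5: meshes with gear 4 -> depth 3 -> negative (opposite of gear 4)
  gear 6: meshes with gear 0 -> depth 1 -> negative (opposite of gear 0)
Queried indices 1, 2, 5 -> negative, negative, negative

Answer: negative negative negative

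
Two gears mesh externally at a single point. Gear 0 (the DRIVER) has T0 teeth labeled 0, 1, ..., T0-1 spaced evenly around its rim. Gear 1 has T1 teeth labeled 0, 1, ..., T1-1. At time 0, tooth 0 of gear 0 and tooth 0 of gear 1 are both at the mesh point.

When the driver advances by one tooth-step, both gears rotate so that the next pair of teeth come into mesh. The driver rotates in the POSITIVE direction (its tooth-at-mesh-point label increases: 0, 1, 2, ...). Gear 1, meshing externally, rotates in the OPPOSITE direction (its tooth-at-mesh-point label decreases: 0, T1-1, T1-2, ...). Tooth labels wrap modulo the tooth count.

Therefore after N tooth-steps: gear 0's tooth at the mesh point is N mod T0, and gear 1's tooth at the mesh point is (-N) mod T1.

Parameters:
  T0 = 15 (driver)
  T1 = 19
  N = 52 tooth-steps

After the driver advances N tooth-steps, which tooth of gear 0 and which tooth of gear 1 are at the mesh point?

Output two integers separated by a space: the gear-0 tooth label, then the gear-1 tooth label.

Answer: 7 5

Derivation:
Gear 0 (driver, T0=15): tooth at mesh = N mod T0
  52 = 3 * 15 + 7, so 52 mod 15 = 7
  gear 0 tooth = 7
Gear 1 (driven, T1=19): tooth at mesh = (-N) mod T1
  52 = 2 * 19 + 14, so 52 mod 19 = 14
  (-52) mod 19 = (-14) mod 19 = 19 - 14 = 5
Mesh after 52 steps: gear-0 tooth 7 meets gear-1 tooth 5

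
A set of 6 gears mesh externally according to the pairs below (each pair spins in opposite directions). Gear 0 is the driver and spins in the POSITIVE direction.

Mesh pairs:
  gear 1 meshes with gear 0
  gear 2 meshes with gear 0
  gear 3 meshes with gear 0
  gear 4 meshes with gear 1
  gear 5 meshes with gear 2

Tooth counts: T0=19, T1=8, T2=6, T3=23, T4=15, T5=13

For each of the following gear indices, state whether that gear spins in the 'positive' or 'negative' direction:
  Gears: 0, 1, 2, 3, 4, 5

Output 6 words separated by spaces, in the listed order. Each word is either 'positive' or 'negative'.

Gear 0 (driver): positive (depth 0)
  gear 1: meshes with gear 0 -> depth 1 -> negative (opposite of gear 0)
  gear 2: meshes with gear 0 -> depth 1 -> negative (opposite of gear 0)
  gear 3: meshes with gear 0 -> depth 1 -> negative (opposite of gear 0)
  gear 4: meshes with gear 1 -> depth 2 -> positive (opposite of gear 1)
  gear 5: meshes with gear 2 -> depth 2 -> positive (opposite of gear 2)
Queried indices 0, 1, 2, 3, 4, 5 -> positive, negative, negative, negative, positive, positive

Answer: positive negative negative negative positive positive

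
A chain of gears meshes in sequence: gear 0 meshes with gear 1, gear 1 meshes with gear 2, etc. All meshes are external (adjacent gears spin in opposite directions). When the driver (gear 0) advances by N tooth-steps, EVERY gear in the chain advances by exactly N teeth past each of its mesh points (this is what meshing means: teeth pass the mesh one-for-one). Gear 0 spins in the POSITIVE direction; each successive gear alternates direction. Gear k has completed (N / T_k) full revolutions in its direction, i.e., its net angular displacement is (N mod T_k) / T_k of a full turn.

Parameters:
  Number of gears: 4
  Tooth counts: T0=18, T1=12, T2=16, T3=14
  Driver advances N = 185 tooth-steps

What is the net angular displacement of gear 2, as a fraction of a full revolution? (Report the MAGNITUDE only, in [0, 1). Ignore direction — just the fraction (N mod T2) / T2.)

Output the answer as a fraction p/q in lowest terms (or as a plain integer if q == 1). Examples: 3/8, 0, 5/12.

Chain of 4 gears, tooth counts: [18, 12, 16, 14]
  gear 0: T0=18, direction=positive, advance = 185 mod 18 = 5 teeth = 5/18 turn
  gear 1: T1=12, direction=negative, advance = 185 mod 12 = 5 teeth = 5/12 turn
  gear 2: T2=16, direction=positive, advance = 185 mod 16 = 9 teeth = 9/16 turn
  gear 3: T3=14, direction=negative, advance = 185 mod 14 = 3 teeth = 3/14 turn
Gear 2: 185 mod 16 = 9
Fraction = 9 / 16 = 9/16 (gcd(9,16)=1) = 9/16

Answer: 9/16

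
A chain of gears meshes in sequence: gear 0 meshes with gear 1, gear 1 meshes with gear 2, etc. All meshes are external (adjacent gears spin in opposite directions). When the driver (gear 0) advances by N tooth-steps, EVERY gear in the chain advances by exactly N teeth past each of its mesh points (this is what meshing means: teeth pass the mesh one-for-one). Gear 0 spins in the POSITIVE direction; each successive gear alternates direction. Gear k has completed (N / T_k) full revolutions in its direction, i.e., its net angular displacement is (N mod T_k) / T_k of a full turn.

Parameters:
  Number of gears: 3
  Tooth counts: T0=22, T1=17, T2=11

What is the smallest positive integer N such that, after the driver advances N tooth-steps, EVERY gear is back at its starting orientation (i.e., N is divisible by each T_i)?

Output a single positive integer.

Gear k returns to start when N is a multiple of T_k.
All gears at start simultaneously when N is a common multiple of [22, 17, 11]; the smallest such N is lcm(22, 17, 11).
Start: lcm = T0 = 22
Fold in T1=17: gcd(22, 17) = 1; lcm(22, 17) = 22 * 17 / 1 = 374 / 1 = 374
Fold in T2=11: gcd(374, 11) = 11; lcm(374, 11) = 374 * 11 / 11 = 4114 / 11 = 374
Full cycle length = 374

Answer: 374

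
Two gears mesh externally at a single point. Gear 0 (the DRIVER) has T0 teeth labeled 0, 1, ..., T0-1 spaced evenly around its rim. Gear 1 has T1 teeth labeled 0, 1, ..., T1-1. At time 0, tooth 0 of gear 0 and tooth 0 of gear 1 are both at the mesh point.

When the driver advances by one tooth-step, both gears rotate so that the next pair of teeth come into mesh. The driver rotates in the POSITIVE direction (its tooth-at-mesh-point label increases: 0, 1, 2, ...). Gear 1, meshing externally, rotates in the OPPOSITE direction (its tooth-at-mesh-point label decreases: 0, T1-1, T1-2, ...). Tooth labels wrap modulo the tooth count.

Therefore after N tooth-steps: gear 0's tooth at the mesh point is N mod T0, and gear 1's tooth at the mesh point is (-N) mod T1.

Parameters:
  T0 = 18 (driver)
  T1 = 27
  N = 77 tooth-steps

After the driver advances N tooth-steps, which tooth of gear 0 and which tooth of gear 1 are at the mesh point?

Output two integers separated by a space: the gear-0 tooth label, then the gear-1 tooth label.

Gear 0 (driver, T0=18): tooth at mesh = N mod T0
  77 = 4 * 18 + 5, so 77 mod 18 = 5
  gear 0 tooth = 5
Gear 1 (driven, T1=27): tooth at mesh = (-N) mod T1
  77 = 2 * 27 + 23, so 77 mod 27 = 23
  (-77) mod 27 = (-23) mod 27 = 27 - 23 = 4
Mesh after 77 steps: gear-0 tooth 5 meets gear-1 tooth 4

Answer: 5 4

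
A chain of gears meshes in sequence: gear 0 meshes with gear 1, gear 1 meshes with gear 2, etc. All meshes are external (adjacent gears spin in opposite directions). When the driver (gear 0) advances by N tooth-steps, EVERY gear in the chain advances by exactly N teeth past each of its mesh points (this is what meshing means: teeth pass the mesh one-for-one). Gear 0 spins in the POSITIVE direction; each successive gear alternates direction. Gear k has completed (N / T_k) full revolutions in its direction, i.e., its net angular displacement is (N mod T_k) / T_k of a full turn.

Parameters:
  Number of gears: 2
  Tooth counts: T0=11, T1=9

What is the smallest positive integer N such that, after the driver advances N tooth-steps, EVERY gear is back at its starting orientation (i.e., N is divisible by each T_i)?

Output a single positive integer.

Gear k returns to start when N is a multiple of T_k.
All gears at start simultaneously when N is a common multiple of [11, 9]; the smallest such N is lcm(11, 9).
Start: lcm = T0 = 11
Fold in T1=9: gcd(11, 9) = 1; lcm(11, 9) = 11 * 9 / 1 = 99 / 1 = 99
Full cycle length = 99

Answer: 99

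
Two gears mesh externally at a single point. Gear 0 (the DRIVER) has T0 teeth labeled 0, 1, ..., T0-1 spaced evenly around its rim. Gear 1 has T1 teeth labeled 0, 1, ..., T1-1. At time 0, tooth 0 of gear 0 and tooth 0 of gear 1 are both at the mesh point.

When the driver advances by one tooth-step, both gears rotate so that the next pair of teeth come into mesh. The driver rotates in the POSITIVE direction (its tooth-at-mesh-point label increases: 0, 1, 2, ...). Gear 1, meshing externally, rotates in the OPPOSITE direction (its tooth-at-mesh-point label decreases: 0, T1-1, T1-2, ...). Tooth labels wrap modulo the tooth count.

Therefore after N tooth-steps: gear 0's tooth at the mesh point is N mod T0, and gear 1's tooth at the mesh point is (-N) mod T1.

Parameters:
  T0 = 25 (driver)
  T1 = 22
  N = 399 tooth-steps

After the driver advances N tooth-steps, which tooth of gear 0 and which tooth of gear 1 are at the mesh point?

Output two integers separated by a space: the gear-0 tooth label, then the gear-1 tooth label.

Gear 0 (driver, T0=25): tooth at mesh = N mod T0
  399 = 15 * 25 + 24, so 399 mod 25 = 24
  gear 0 tooth = 24
Gear 1 (driven, T1=22): tooth at mesh = (-N) mod T1
  399 = 18 * 22 + 3, so 399 mod 22 = 3
  (-399) mod 22 = (-3) mod 22 = 22 - 3 = 19
Mesh after 399 steps: gear-0 tooth 24 meets gear-1 tooth 19

Answer: 24 19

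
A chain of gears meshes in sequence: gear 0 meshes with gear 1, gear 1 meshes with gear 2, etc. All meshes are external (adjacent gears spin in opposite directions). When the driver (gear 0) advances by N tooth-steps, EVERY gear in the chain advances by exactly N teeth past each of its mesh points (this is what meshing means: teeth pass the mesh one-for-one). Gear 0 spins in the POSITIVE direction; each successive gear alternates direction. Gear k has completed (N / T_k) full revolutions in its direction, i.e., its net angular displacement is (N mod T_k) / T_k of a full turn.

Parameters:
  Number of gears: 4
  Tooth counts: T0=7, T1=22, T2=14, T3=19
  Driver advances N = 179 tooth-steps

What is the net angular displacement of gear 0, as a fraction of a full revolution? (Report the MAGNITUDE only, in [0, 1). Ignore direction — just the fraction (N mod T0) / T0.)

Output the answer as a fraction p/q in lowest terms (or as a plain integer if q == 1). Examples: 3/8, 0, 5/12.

Chain of 4 gears, tooth counts: [7, 22, 14, 19]
  gear 0: T0=7, direction=positive, advance = 179 mod 7 = 4 teeth = 4/7 turn
  gear 1: T1=22, direction=negative, advance = 179 mod 22 = 3 teeth = 3/22 turn
  gear 2: T2=14, direction=positive, advance = 179 mod 14 = 11 teeth = 11/14 turn
  gear 3: T3=19, direction=negative, advance = 179 mod 19 = 8 teeth = 8/19 turn
Gear 0: 179 mod 7 = 4
Fraction = 4 / 7 = 4/7 (gcd(4,7)=1) = 4/7

Answer: 4/7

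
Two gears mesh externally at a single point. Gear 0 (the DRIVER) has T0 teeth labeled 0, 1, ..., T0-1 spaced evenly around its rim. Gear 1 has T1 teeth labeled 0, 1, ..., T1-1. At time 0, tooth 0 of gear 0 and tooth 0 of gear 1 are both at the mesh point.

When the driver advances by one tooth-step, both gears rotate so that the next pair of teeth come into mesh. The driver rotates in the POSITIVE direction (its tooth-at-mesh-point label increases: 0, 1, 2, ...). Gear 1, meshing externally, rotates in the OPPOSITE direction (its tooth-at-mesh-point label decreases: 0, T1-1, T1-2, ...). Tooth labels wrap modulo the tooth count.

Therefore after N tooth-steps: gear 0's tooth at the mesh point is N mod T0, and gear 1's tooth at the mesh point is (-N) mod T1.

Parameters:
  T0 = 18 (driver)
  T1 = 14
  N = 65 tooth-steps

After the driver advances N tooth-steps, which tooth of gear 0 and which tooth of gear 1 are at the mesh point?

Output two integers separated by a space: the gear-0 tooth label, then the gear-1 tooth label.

Answer: 11 5

Derivation:
Gear 0 (driver, T0=18): tooth at mesh = N mod T0
  65 = 3 * 18 + 11, so 65 mod 18 = 11
  gear 0 tooth = 11
Gear 1 (driven, T1=14): tooth at mesh = (-N) mod T1
  65 = 4 * 14 + 9, so 65 mod 14 = 9
  (-65) mod 14 = (-9) mod 14 = 14 - 9 = 5
Mesh after 65 steps: gear-0 tooth 11 meets gear-1 tooth 5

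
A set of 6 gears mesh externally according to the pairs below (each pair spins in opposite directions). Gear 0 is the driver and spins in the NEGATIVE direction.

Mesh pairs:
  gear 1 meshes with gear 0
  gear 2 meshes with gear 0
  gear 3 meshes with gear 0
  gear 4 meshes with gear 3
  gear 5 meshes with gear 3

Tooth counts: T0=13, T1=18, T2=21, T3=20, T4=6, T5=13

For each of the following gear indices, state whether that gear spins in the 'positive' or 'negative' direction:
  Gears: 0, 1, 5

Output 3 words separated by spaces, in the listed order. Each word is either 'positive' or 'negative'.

Answer: negative positive negative

Derivation:
Gear 0 (driver): negative (depth 0)
  gear 1: meshes with gear 0 -> depth 1 -> positive (opposite of gear 0)
  gear 2: meshes with gear 0 -> depth 1 -> positive (opposite of gear 0)
  gear 3: meshes with gear 0 -> depth 1 -> positive (opposite of gear 0)
  gear 4: meshes with gear 3 -> depth 2 -> negative (opposite of gear 3)
  gear 5: meshes with gear 3 -> depth 2 -> negative (opposite of gear 3)
Queried indices 0, 1, 5 -> negative, positive, negative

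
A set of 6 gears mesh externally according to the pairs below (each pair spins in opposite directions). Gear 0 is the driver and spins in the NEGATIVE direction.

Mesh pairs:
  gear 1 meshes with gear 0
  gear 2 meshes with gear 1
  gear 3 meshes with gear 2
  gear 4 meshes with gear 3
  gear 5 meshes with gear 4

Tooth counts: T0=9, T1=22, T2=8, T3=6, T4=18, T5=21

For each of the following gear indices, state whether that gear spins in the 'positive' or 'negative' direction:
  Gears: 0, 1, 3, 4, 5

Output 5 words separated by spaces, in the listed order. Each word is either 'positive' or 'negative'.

Answer: negative positive positive negative positive

Derivation:
Gear 0 (driver): negative (depth 0)
  gear 1: meshes with gear 0 -> depth 1 -> positive (opposite of gear 0)
  gear 2: meshes with gear 1 -> depth 2 -> negative (opposite of gear 1)
  gear 3: meshes with gear 2 -> depth 3 -> positive (opposite of gear 2)
  gear 4: meshes with gear 3 -> depth 4 -> negative (opposite of gear 3)
  gear 5: meshes with gear 4 -> depth 5 -> positive (opposite of gear 4)
Queried indices 0, 1, 3, 4, 5 -> negative, positive, positive, negative, positive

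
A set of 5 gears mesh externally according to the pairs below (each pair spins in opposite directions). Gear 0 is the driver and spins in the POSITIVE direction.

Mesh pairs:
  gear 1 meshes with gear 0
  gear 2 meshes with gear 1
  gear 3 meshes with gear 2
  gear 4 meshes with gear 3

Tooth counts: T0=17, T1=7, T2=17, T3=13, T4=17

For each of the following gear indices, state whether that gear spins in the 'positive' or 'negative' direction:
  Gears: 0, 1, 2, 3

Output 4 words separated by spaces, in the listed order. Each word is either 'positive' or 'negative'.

Answer: positive negative positive negative

Derivation:
Gear 0 (driver): positive (depth 0)
  gear 1: meshes with gear 0 -> depth 1 -> negative (opposite of gear 0)
  gear 2: meshes with gear 1 -> depth 2 -> positive (opposite of gear 1)
  gear 3: meshes with gear 2 -> depth 3 -> negative (opposite of gear 2)
  gear 4: meshes with gear 3 -> depth 4 -> positive (opposite of gear 3)
Queried indices 0, 1, 2, 3 -> positive, negative, positive, negative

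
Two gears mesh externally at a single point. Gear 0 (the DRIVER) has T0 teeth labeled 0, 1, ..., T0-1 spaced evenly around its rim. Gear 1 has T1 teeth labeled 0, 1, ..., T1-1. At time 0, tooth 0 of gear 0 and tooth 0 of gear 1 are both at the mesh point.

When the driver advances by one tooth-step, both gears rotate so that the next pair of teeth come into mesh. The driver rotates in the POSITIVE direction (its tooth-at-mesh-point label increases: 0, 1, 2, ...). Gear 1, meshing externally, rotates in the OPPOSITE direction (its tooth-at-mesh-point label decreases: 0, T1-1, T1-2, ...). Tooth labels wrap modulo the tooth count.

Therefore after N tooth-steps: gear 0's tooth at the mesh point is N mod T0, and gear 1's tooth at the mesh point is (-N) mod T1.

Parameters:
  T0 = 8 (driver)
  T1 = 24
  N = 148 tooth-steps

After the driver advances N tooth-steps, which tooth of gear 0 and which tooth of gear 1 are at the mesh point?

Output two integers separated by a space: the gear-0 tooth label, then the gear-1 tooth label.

Gear 0 (driver, T0=8): tooth at mesh = N mod T0
  148 = 18 * 8 + 4, so 148 mod 8 = 4
  gear 0 tooth = 4
Gear 1 (driven, T1=24): tooth at mesh = (-N) mod T1
  148 = 6 * 24 + 4, so 148 mod 24 = 4
  (-148) mod 24 = (-4) mod 24 = 24 - 4 = 20
Mesh after 148 steps: gear-0 tooth 4 meets gear-1 tooth 20

Answer: 4 20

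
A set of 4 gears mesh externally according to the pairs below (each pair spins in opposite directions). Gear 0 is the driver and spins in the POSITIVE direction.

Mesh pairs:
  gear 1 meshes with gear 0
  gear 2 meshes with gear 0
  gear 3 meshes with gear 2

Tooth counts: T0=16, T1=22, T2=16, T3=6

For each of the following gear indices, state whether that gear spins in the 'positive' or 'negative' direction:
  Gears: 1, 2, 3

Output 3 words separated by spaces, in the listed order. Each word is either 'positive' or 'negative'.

Answer: negative negative positive

Derivation:
Gear 0 (driver): positive (depth 0)
  gear 1: meshes with gear 0 -> depth 1 -> negative (opposite of gear 0)
  gear 2: meshes with gear 0 -> depth 1 -> negative (opposite of gear 0)
  gear 3: meshes with gear 2 -> depth 2 -> positive (opposite of gear 2)
Queried indices 1, 2, 3 -> negative, negative, positive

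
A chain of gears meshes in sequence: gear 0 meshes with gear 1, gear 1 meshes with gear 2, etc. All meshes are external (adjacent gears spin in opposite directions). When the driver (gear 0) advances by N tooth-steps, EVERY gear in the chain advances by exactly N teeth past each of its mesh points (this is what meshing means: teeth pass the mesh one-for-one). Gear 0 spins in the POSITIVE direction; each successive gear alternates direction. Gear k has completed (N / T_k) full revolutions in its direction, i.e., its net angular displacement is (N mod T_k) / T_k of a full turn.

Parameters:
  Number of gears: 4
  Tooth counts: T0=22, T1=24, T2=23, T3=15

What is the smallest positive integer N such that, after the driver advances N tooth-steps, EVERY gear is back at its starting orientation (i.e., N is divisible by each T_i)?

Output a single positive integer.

Gear k returns to start when N is a multiple of T_k.
All gears at start simultaneously when N is a common multiple of [22, 24, 23, 15]; the smallest such N is lcm(22, 24, 23, 15).
Start: lcm = T0 = 22
Fold in T1=24: gcd(22, 24) = 2; lcm(22, 24) = 22 * 24 / 2 = 528 / 2 = 264
Fold in T2=23: gcd(264, 23) = 1; lcm(264, 23) = 264 * 23 / 1 = 6072 / 1 = 6072
Fold in T3=15: gcd(6072, 15) = 3; lcm(6072, 15) = 6072 * 15 / 3 = 91080 / 3 = 30360
Full cycle length = 30360

Answer: 30360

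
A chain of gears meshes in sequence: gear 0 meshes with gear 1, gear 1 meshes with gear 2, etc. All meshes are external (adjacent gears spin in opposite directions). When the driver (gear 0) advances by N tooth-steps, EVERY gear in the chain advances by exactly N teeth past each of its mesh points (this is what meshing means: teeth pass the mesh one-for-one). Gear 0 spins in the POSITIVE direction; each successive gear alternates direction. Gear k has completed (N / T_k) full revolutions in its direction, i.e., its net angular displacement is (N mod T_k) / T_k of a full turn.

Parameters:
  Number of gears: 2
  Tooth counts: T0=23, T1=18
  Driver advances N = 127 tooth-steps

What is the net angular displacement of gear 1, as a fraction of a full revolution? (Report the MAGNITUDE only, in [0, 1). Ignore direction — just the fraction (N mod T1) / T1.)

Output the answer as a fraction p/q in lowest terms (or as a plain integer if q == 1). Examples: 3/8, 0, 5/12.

Chain of 2 gears, tooth counts: [23, 18]
  gear 0: T0=23, direction=positive, advance = 127 mod 23 = 12 teeth = 12/23 turn
  gear 1: T1=18, direction=negative, advance = 127 mod 18 = 1 teeth = 1/18 turn
Gear 1: 127 mod 18 = 1
Fraction = 1 / 18 = 1/18 (gcd(1,18)=1) = 1/18

Answer: 1/18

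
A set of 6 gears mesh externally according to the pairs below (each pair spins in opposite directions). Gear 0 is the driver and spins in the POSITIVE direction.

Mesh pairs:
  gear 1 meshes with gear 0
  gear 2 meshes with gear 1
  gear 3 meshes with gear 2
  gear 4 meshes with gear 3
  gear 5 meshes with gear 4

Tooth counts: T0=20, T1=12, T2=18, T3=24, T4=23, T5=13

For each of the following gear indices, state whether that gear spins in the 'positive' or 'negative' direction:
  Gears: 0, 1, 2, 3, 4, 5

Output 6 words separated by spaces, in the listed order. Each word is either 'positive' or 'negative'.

Gear 0 (driver): positive (depth 0)
  gear 1: meshes with gear 0 -> depth 1 -> negative (opposite of gear 0)
  gear 2: meshes with gear 1 -> depth 2 -> positive (opposite of gear 1)
  gear 3: meshes with gear 2 -> depth 3 -> negative (opposite of gear 2)
  gear 4: meshes with gear 3 -> depth 4 -> positive (opposite of gear 3)
  gear 5: meshes with gear 4 -> depth 5 -> negative (opposite of gear 4)
Queried indices 0, 1, 2, 3, 4, 5 -> positive, negative, positive, negative, positive, negative

Answer: positive negative positive negative positive negative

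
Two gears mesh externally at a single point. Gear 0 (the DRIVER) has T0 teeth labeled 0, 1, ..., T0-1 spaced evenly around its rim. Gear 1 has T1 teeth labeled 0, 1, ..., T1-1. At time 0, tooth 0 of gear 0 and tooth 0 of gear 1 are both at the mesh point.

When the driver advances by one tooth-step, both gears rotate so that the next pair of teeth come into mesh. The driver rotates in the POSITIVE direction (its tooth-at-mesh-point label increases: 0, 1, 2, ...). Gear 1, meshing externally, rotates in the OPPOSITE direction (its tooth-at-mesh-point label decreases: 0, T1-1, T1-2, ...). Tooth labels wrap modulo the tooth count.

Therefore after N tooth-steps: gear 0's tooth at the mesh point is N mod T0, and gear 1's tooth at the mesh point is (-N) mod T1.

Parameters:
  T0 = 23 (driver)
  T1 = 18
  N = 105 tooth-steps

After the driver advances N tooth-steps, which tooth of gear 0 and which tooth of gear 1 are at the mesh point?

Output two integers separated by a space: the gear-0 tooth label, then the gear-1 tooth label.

Answer: 13 3

Derivation:
Gear 0 (driver, T0=23): tooth at mesh = N mod T0
  105 = 4 * 23 + 13, so 105 mod 23 = 13
  gear 0 tooth = 13
Gear 1 (driven, T1=18): tooth at mesh = (-N) mod T1
  105 = 5 * 18 + 15, so 105 mod 18 = 15
  (-105) mod 18 = (-15) mod 18 = 18 - 15 = 3
Mesh after 105 steps: gear-0 tooth 13 meets gear-1 tooth 3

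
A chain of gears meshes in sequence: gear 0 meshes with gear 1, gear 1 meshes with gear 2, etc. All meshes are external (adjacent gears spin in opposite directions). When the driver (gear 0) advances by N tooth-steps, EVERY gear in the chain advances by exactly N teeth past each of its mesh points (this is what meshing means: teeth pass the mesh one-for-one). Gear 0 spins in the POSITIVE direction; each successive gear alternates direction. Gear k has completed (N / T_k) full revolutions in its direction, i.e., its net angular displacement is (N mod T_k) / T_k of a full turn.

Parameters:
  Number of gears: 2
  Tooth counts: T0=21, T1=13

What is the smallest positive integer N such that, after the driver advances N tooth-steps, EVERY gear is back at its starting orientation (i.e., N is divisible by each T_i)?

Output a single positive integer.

Answer: 273

Derivation:
Gear k returns to start when N is a multiple of T_k.
All gears at start simultaneously when N is a common multiple of [21, 13]; the smallest such N is lcm(21, 13).
Start: lcm = T0 = 21
Fold in T1=13: gcd(21, 13) = 1; lcm(21, 13) = 21 * 13 / 1 = 273 / 1 = 273
Full cycle length = 273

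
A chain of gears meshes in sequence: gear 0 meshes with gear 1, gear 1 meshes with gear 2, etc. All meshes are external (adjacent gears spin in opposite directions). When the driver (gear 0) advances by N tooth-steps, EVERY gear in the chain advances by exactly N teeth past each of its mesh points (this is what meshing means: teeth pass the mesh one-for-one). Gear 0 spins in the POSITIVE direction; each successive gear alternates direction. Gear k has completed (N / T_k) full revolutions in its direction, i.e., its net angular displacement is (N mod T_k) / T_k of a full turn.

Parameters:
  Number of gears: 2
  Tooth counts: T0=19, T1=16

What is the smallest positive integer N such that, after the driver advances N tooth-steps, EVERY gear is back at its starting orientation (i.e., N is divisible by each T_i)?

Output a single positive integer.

Answer: 304

Derivation:
Gear k returns to start when N is a multiple of T_k.
All gears at start simultaneously when N is a common multiple of [19, 16]; the smallest such N is lcm(19, 16).
Start: lcm = T0 = 19
Fold in T1=16: gcd(19, 16) = 1; lcm(19, 16) = 19 * 16 / 1 = 304 / 1 = 304
Full cycle length = 304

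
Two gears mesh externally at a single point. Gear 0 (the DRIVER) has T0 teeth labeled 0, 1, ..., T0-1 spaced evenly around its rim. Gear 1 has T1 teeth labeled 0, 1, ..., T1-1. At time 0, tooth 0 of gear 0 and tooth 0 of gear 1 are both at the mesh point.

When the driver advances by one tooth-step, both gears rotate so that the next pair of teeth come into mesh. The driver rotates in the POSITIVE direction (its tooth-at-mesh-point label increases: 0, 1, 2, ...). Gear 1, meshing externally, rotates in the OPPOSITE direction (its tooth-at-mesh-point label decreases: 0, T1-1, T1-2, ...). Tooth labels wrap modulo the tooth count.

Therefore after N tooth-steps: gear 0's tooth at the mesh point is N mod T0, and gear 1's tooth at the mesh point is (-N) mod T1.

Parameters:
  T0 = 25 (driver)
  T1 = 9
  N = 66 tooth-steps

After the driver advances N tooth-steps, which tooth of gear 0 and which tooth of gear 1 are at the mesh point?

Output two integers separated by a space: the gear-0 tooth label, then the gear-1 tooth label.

Answer: 16 6

Derivation:
Gear 0 (driver, T0=25): tooth at mesh = N mod T0
  66 = 2 * 25 + 16, so 66 mod 25 = 16
  gear 0 tooth = 16
Gear 1 (driven, T1=9): tooth at mesh = (-N) mod T1
  66 = 7 * 9 + 3, so 66 mod 9 = 3
  (-66) mod 9 = (-3) mod 9 = 9 - 3 = 6
Mesh after 66 steps: gear-0 tooth 16 meets gear-1 tooth 6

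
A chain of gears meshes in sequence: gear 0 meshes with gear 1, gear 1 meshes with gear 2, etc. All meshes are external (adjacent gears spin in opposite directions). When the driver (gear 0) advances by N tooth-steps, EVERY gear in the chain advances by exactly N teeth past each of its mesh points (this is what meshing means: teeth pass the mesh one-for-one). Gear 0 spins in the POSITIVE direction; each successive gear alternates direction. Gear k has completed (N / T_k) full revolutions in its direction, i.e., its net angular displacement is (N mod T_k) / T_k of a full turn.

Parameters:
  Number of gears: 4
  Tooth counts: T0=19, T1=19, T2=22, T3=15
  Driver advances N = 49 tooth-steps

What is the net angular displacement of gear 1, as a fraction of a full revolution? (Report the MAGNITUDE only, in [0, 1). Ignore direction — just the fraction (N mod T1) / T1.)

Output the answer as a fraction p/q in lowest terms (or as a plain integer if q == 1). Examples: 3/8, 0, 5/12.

Answer: 11/19

Derivation:
Chain of 4 gears, tooth counts: [19, 19, 22, 15]
  gear 0: T0=19, direction=positive, advance = 49 mod 19 = 11 teeth = 11/19 turn
  gear 1: T1=19, direction=negative, advance = 49 mod 19 = 11 teeth = 11/19 turn
  gear 2: T2=22, direction=positive, advance = 49 mod 22 = 5 teeth = 5/22 turn
  gear 3: T3=15, direction=negative, advance = 49 mod 15 = 4 teeth = 4/15 turn
Gear 1: 49 mod 19 = 11
Fraction = 11 / 19 = 11/19 (gcd(11,19)=1) = 11/19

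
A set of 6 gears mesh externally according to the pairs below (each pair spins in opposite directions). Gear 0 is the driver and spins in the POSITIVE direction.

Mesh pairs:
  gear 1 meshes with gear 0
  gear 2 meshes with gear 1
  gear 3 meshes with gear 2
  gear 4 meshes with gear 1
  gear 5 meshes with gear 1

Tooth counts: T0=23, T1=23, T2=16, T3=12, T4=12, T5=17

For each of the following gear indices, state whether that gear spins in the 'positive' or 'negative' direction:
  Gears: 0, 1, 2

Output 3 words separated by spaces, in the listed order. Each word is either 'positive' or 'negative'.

Gear 0 (driver): positive (depth 0)
  gear 1: meshes with gear 0 -> depth 1 -> negative (opposite of gear 0)
  gear 2: meshes with gear 1 -> depth 2 -> positive (opposite of gear 1)
  gear 3: meshes with gear 2 -> depth 3 -> negative (opposite of gear 2)
  gear 4: meshes with gear 1 -> depth 2 -> positive (opposite of gear 1)
  gear 5: meshes with gear 1 -> depth 2 -> positive (opposite of gear 1)
Queried indices 0, 1, 2 -> positive, negative, positive

Answer: positive negative positive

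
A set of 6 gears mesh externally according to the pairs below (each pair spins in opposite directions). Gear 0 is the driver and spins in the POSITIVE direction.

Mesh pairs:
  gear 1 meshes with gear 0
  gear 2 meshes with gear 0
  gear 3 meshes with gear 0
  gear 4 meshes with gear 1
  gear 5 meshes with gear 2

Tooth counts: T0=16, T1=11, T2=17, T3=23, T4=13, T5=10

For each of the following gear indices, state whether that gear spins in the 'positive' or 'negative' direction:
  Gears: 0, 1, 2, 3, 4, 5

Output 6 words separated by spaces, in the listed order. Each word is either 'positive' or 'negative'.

Answer: positive negative negative negative positive positive

Derivation:
Gear 0 (driver): positive (depth 0)
  gear 1: meshes with gear 0 -> depth 1 -> negative (opposite of gear 0)
  gear 2: meshes with gear 0 -> depth 1 -> negative (opposite of gear 0)
  gear 3: meshes with gear 0 -> depth 1 -> negative (opposite of gear 0)
  gear 4: meshes with gear 1 -> depth 2 -> positive (opposite of gear 1)
  gear 5: meshes with gear 2 -> depth 2 -> positive (opposite of gear 2)
Queried indices 0, 1, 2, 3, 4, 5 -> positive, negative, negative, negative, positive, positive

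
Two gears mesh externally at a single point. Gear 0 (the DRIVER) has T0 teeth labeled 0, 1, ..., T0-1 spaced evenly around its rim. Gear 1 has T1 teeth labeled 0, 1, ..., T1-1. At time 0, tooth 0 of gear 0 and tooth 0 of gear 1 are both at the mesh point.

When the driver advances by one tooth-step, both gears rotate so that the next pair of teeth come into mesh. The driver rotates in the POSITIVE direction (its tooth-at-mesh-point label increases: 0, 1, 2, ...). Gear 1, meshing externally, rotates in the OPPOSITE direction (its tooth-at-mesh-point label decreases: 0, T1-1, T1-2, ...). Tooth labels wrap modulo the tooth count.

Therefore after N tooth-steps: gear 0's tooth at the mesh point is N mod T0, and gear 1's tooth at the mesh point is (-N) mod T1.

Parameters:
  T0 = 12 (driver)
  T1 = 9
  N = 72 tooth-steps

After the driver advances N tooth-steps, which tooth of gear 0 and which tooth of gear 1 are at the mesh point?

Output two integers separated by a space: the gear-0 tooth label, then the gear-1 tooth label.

Answer: 0 0

Derivation:
Gear 0 (driver, T0=12): tooth at mesh = N mod T0
  72 = 6 * 12 + 0, so 72 mod 12 = 0
  gear 0 tooth = 0
Gear 1 (driven, T1=9): tooth at mesh = (-N) mod T1
  72 = 8 * 9 + 0, so 72 mod 9 = 0
  (-72) mod 9 = 0
Mesh after 72 steps: gear-0 tooth 0 meets gear-1 tooth 0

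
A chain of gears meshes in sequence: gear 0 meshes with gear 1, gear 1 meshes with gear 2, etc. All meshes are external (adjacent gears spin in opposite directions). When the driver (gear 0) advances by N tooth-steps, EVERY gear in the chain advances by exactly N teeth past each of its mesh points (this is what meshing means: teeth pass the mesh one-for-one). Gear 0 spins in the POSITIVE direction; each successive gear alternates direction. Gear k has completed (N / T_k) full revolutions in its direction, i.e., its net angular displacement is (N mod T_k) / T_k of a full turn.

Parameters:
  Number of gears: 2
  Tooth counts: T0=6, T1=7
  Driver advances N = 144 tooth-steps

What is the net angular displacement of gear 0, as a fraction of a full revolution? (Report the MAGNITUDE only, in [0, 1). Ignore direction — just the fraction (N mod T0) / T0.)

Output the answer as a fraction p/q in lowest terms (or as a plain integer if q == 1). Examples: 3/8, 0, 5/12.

Chain of 2 gears, tooth counts: [6, 7]
  gear 0: T0=6, direction=positive, advance = 144 mod 6 = 0 teeth = 0/6 turn
  gear 1: T1=7, direction=negative, advance = 144 mod 7 = 4 teeth = 4/7 turn
Gear 0: 144 mod 6 = 0
Fraction = 0 / 6 = 0/1 (gcd(0,6)=6) = 0

Answer: 0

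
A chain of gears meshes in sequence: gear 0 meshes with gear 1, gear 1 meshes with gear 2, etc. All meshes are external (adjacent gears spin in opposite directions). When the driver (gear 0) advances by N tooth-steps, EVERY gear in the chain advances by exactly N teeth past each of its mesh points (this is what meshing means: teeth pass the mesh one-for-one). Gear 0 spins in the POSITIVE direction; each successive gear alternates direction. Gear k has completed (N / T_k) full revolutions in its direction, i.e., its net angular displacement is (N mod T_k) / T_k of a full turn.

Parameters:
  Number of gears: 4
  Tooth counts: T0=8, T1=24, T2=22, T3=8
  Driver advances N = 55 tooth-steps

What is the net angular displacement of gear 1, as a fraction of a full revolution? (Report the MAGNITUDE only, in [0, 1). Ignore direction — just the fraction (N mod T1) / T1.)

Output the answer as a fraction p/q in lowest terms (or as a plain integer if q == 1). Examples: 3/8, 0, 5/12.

Chain of 4 gears, tooth counts: [8, 24, 22, 8]
  gear 0: T0=8, direction=positive, advance = 55 mod 8 = 7 teeth = 7/8 turn
  gear 1: T1=24, direction=negative, advance = 55 mod 24 = 7 teeth = 7/24 turn
  gear 2: T2=22, direction=positive, advance = 55 mod 22 = 11 teeth = 11/22 turn
  gear 3: T3=8, direction=negative, advance = 55 mod 8 = 7 teeth = 7/8 turn
Gear 1: 55 mod 24 = 7
Fraction = 7 / 24 = 7/24 (gcd(7,24)=1) = 7/24

Answer: 7/24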